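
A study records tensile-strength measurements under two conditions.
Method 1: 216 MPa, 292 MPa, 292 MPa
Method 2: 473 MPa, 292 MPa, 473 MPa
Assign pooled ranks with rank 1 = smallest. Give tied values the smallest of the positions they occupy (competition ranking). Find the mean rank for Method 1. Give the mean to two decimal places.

1.67

Sorted (ascending): 216, 292, 292, 292, 473, 473
The 3 values of 292 occupy positions 2–4 → each gets rank 2.
The 2 values of 473 occupy positions 5–6 → each gets rank 5.
Method 1 values → pooled ranks: 216→1, 292→2, 292→2
Mean rank = (1 + 2 + 2) / 3 = 1.67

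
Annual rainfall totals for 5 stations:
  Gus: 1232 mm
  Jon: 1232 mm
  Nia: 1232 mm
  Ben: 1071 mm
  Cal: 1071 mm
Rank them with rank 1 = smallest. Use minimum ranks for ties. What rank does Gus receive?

Sorted (ascending): 1071, 1071, 1232, 1232, 1232
The 2 values of 1071 occupy positions 1–2 → each gets rank 1.
The 3 values of 1232 occupy positions 3–5 → each gets rank 3.
Gus has value 1232 mm → rank 3.

3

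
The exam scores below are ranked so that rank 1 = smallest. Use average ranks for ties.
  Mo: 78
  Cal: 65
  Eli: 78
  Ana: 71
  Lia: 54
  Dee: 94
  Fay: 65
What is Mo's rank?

Sorted (ascending): 54, 65, 65, 71, 78, 78, 94
The 2 values of 65 occupy positions 2–3 → average rank (2+3)/2 = 2.5.
The 2 values of 78 occupy positions 5–6 → average rank (5+6)/2 = 5.5.
Mo has value 78 → rank 5.5.

5.5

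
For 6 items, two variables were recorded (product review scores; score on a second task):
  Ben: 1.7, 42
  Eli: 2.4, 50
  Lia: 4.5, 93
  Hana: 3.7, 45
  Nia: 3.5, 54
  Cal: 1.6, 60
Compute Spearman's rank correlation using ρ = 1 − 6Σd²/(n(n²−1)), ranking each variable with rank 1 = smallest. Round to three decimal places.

Ranks of variable 1: 2, 3, 6, 5, 4, 1
Ranks of variable 2: 1, 3, 6, 2, 4, 5
d = r₁ − r₂: 1, 0, 0, 3, 0, -4
d²: 1, 0, 0, 9, 0, 16; Σd² = 26
ρ = 1 − 6·26/(6·35) = 1 − 156/210 = 0.257

0.257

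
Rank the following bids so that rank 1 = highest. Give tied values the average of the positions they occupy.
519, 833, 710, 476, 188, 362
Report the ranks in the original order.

Sorted (descending): 833, 710, 519, 476, 362, 188
No ties — each value takes its position as its rank.

3, 1, 2, 4, 6, 5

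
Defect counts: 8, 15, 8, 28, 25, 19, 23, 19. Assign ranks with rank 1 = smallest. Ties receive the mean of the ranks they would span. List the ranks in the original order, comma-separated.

Sorted (ascending): 8, 8, 15, 19, 19, 23, 25, 28
The 2 values of 8 occupy positions 1–2 → average rank (1+2)/2 = 1.5.
The 2 values of 19 occupy positions 4–5 → average rank (4+5)/2 = 4.5.

1.5, 3, 1.5, 8, 7, 4.5, 6, 4.5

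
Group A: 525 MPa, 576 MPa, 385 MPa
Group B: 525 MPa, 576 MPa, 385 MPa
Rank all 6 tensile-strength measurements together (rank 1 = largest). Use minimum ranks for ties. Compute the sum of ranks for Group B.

9

Sorted (descending): 576, 576, 525, 525, 385, 385
The 2 values of 576 occupy positions 1–2 → each gets rank 1.
The 2 values of 525 occupy positions 3–4 → each gets rank 3.
The 2 values of 385 occupy positions 5–6 → each gets rank 5.
Group B values → pooled ranks: 525→3, 576→1, 385→5
Rank sum = 3 + 1 + 5 = 9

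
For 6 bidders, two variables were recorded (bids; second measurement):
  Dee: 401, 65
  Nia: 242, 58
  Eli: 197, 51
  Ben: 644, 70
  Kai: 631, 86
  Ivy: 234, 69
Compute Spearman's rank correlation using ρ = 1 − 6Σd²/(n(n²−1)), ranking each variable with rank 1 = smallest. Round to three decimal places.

Ranks of variable 1: 4, 3, 1, 6, 5, 2
Ranks of variable 2: 3, 2, 1, 5, 6, 4
d = r₁ − r₂: 1, 1, 0, 1, -1, -2
d²: 1, 1, 0, 1, 1, 4; Σd² = 8
ρ = 1 − 6·8/(6·35) = 1 − 48/210 = 0.771

0.771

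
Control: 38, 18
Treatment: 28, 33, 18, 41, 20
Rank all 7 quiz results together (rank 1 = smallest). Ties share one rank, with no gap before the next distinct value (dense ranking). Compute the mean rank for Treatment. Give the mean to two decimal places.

Sorted (ascending): 18, 18, 20, 28, 33, 38, 41
The 2 values of 18 share dense rank 1.
Remaining distinct values take the next consecutive integers.
Treatment values → pooled ranks: 28→3, 33→4, 18→1, 41→6, 20→2
Mean rank = (3 + 4 + 1 + 6 + 2) / 5 = 3.20

3.20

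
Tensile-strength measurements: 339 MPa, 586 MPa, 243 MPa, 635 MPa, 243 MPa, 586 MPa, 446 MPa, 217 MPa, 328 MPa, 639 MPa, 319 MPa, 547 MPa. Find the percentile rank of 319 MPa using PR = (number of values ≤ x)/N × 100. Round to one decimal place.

33.3

N = 12.
Strictly below 319: 3. Equal to 319: 1.
PR = 4/12 × 100 = 33.3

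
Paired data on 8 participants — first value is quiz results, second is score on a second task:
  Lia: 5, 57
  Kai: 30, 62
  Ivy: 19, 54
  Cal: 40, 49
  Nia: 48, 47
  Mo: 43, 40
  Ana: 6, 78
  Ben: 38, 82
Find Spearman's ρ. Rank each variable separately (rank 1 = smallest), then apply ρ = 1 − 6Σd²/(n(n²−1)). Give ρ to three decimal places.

-0.619

Ranks of variable 1: 1, 4, 3, 6, 8, 7, 2, 5
Ranks of variable 2: 5, 6, 4, 3, 2, 1, 7, 8
d = r₁ − r₂: -4, -2, -1, 3, 6, 6, -5, -3
d²: 16, 4, 1, 9, 36, 36, 25, 9; Σd² = 136
ρ = 1 − 6·136/(8·63) = 1 − 816/504 = -0.619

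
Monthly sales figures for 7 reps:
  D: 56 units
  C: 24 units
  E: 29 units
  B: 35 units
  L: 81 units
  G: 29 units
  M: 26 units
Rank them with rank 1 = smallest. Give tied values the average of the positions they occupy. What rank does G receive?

3.5

Sorted (ascending): 24, 26, 29, 29, 35, 56, 81
The 2 values of 29 occupy positions 3–4 → average rank (3+4)/2 = 3.5.
G has value 29 units → rank 3.5.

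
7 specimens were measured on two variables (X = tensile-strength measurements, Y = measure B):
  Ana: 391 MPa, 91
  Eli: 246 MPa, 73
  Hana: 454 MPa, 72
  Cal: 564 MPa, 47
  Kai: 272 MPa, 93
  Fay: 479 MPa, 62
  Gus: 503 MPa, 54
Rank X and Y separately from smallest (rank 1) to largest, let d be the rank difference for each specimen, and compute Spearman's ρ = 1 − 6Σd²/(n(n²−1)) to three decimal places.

Ranks of variable 1: 3, 1, 4, 7, 2, 5, 6
Ranks of variable 2: 6, 5, 4, 1, 7, 3, 2
d = r₁ − r₂: -3, -4, 0, 6, -5, 2, 4
d²: 9, 16, 0, 36, 25, 4, 16; Σd² = 106
ρ = 1 − 6·106/(7·48) = 1 − 636/336 = -0.893

-0.893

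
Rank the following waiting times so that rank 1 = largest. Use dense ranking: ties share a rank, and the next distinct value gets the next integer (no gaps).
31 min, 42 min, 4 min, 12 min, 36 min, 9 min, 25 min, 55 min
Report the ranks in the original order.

Sorted (descending): 55, 42, 36, 31, 25, 12, 9, 4
No ties — each value takes its position as its rank.

4, 2, 8, 6, 3, 7, 5, 1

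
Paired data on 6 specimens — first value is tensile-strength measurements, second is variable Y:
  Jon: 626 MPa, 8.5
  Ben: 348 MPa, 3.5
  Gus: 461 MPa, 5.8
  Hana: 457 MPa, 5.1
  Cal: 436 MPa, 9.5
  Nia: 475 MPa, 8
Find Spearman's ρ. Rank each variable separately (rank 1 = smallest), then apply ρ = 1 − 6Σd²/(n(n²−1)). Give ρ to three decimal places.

Ranks of variable 1: 6, 1, 4, 3, 2, 5
Ranks of variable 2: 5, 1, 3, 2, 6, 4
d = r₁ − r₂: 1, 0, 1, 1, -4, 1
d²: 1, 0, 1, 1, 16, 1; Σd² = 20
ρ = 1 − 6·20/(6·35) = 1 − 120/210 = 0.429

0.429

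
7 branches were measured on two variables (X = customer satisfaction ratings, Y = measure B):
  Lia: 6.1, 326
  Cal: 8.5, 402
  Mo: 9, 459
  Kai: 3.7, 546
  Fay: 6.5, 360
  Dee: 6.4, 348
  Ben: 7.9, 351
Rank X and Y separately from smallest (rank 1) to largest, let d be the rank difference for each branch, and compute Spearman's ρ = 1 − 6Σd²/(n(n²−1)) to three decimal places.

0.214

Ranks of variable 1: 2, 6, 7, 1, 4, 3, 5
Ranks of variable 2: 1, 5, 6, 7, 4, 2, 3
d = r₁ − r₂: 1, 1, 1, -6, 0, 1, 2
d²: 1, 1, 1, 36, 0, 1, 4; Σd² = 44
ρ = 1 − 6·44/(7·48) = 1 − 264/336 = 0.214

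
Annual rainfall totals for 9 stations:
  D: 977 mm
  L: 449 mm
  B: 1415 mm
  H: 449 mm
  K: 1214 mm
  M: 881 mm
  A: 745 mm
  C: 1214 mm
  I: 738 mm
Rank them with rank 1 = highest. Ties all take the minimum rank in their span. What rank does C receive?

Sorted (descending): 1415, 1214, 1214, 977, 881, 745, 738, 449, 449
The 2 values of 1214 occupy positions 2–3 → each gets rank 2.
The 2 values of 449 occupy positions 8–9 → each gets rank 8.
C has value 1214 mm → rank 2.

2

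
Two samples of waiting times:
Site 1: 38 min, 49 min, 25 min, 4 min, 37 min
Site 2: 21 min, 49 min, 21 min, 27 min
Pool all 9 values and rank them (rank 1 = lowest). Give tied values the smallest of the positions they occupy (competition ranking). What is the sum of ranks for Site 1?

26

Sorted (ascending): 4, 21, 21, 25, 27, 37, 38, 49, 49
The 2 values of 21 occupy positions 2–3 → each gets rank 2.
The 2 values of 49 occupy positions 8–9 → each gets rank 8.
Site 1 values → pooled ranks: 38→7, 49→8, 25→4, 4→1, 37→6
Rank sum = 7 + 8 + 4 + 1 + 6 = 26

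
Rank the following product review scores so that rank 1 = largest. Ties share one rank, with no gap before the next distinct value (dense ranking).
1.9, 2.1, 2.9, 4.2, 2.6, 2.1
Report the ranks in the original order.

5, 4, 2, 1, 3, 4

Sorted (descending): 4.2, 2.9, 2.6, 2.1, 2.1, 1.9
The 2 values of 2.1 share dense rank 4.
Remaining distinct values take the next consecutive integers.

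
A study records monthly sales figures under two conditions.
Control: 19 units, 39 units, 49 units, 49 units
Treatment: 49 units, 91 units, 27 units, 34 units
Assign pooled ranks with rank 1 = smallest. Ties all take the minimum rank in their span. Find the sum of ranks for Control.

15

Sorted (ascending): 19, 27, 34, 39, 49, 49, 49, 91
The 3 values of 49 occupy positions 5–7 → each gets rank 5.
Control values → pooled ranks: 19→1, 39→4, 49→5, 49→5
Rank sum = 1 + 4 + 5 + 5 = 15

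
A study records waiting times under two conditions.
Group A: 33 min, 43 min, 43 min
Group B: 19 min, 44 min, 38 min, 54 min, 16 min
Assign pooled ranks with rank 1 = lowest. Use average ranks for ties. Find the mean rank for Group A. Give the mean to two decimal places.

4.67

Sorted (ascending): 16, 19, 33, 38, 43, 43, 44, 54
The 2 values of 43 occupy positions 5–6 → average rank (5+6)/2 = 5.5.
Group A values → pooled ranks: 33→3, 43→5.5, 43→5.5
Mean rank = (3 + 5.5 + 5.5) / 3 = 4.67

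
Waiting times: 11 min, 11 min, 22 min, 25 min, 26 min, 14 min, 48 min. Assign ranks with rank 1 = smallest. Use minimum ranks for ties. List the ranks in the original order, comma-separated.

1, 1, 4, 5, 6, 3, 7

Sorted (ascending): 11, 11, 14, 22, 25, 26, 48
The 2 values of 11 occupy positions 1–2 → each gets rank 1.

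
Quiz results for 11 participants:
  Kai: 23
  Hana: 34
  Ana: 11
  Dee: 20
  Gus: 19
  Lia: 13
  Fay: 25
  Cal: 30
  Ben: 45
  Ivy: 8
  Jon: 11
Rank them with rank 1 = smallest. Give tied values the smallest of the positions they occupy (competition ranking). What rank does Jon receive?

2

Sorted (ascending): 8, 11, 11, 13, 19, 20, 23, 25, 30, 34, 45
The 2 values of 11 occupy positions 2–3 → each gets rank 2.
Jon has value 11 → rank 2.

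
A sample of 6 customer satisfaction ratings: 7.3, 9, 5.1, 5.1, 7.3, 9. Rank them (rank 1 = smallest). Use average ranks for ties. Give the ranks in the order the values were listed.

Sorted (ascending): 5.1, 5.1, 7.3, 7.3, 9, 9
The 2 values of 5.1 occupy positions 1–2 → average rank (1+2)/2 = 1.5.
The 2 values of 7.3 occupy positions 3–4 → average rank (3+4)/2 = 3.5.
The 2 values of 9 occupy positions 5–6 → average rank (5+6)/2 = 5.5.

3.5, 5.5, 1.5, 1.5, 3.5, 5.5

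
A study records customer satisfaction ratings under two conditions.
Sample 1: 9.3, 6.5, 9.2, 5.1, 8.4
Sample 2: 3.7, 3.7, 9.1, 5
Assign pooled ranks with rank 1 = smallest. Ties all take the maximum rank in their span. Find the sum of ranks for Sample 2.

14

Sorted (ascending): 3.7, 3.7, 5, 5.1, 6.5, 8.4, 9.1, 9.2, 9.3
The 2 values of 3.7 occupy positions 1–2 → each gets rank 2.
Sample 2 values → pooled ranks: 3.7→2, 3.7→2, 9.1→7, 5→3
Rank sum = 2 + 2 + 7 + 3 = 14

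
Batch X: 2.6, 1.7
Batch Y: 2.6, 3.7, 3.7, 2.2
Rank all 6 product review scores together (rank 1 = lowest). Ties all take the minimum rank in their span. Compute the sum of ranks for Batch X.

4

Sorted (ascending): 1.7, 2.2, 2.6, 2.6, 3.7, 3.7
The 2 values of 2.6 occupy positions 3–4 → each gets rank 3.
The 2 values of 3.7 occupy positions 5–6 → each gets rank 5.
Batch X values → pooled ranks: 2.6→3, 1.7→1
Rank sum = 3 + 1 = 4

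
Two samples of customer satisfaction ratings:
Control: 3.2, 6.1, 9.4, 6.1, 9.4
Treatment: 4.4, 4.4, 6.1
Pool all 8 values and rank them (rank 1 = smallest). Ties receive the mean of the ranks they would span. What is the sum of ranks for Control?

26

Sorted (ascending): 3.2, 4.4, 4.4, 6.1, 6.1, 6.1, 9.4, 9.4
The 2 values of 4.4 occupy positions 2–3 → average rank (2+3)/2 = 2.5.
The 3 values of 6.1 occupy positions 4–6 → average rank 5.
The 2 values of 9.4 occupy positions 7–8 → average rank (7+8)/2 = 7.5.
Control values → pooled ranks: 3.2→1, 6.1→5, 9.4→7.5, 6.1→5, 9.4→7.5
Rank sum = 1 + 5 + 7.5 + 5 + 7.5 = 26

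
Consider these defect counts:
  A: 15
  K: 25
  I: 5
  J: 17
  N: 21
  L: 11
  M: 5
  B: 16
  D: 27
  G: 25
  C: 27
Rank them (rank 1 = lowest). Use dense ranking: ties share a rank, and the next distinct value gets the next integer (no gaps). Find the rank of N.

6

Sorted (ascending): 5, 5, 11, 15, 16, 17, 21, 25, 25, 27, 27
The 2 values of 5 share dense rank 1.
The 2 values of 25 share dense rank 7.
The 2 values of 27 share dense rank 8.
Remaining distinct values take the next consecutive integers.
N has value 21 → rank 6.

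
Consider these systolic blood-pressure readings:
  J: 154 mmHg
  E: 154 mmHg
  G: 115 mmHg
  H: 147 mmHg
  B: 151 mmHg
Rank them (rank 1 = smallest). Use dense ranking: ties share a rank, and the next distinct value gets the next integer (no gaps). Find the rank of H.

2

Sorted (ascending): 115, 147, 151, 154, 154
The 2 values of 154 share dense rank 4.
Remaining distinct values take the next consecutive integers.
H has value 147 mmHg → rank 2.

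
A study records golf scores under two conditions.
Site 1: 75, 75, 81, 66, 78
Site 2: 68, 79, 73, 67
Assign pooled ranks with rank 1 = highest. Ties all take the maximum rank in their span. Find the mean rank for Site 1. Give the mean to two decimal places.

4.60

Sorted (descending): 81, 79, 78, 75, 75, 73, 68, 67, 66
The 2 values of 75 occupy positions 4–5 → each gets rank 5.
Site 1 values → pooled ranks: 75→5, 75→5, 81→1, 66→9, 78→3
Mean rank = (5 + 5 + 1 + 9 + 3) / 5 = 4.60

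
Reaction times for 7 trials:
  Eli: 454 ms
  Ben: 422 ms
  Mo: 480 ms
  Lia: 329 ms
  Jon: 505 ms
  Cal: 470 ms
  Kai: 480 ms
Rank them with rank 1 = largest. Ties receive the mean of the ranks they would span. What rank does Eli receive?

Sorted (descending): 505, 480, 480, 470, 454, 422, 329
The 2 values of 480 occupy positions 2–3 → average rank (2+3)/2 = 2.5.
Eli has value 454 ms → rank 5.

5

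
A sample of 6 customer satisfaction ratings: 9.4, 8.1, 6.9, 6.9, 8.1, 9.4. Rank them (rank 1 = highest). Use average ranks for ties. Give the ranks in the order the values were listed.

Sorted (descending): 9.4, 9.4, 8.1, 8.1, 6.9, 6.9
The 2 values of 9.4 occupy positions 1–2 → average rank (1+2)/2 = 1.5.
The 2 values of 8.1 occupy positions 3–4 → average rank (3+4)/2 = 3.5.
The 2 values of 6.9 occupy positions 5–6 → average rank (5+6)/2 = 5.5.

1.5, 3.5, 5.5, 5.5, 3.5, 1.5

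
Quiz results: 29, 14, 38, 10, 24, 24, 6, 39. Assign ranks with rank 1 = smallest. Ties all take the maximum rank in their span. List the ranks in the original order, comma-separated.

6, 3, 7, 2, 5, 5, 1, 8

Sorted (ascending): 6, 10, 14, 24, 24, 29, 38, 39
The 2 values of 24 occupy positions 4–5 → each gets rank 5.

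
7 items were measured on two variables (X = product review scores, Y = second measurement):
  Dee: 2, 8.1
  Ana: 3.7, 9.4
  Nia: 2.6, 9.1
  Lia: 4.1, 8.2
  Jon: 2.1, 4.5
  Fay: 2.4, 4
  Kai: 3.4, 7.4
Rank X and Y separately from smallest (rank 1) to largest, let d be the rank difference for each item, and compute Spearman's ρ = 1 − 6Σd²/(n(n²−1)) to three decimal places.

0.536

Ranks of variable 1: 1, 6, 4, 7, 2, 3, 5
Ranks of variable 2: 4, 7, 6, 5, 2, 1, 3
d = r₁ − r₂: -3, -1, -2, 2, 0, 2, 2
d²: 9, 1, 4, 4, 0, 4, 4; Σd² = 26
ρ = 1 − 6·26/(7·48) = 1 − 156/336 = 0.536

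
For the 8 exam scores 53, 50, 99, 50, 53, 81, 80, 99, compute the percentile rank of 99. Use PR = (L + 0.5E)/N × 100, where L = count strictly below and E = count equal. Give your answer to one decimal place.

87.5

N = 8.
Strictly below 99: 6. Equal to 99: 2.
PR = (6 + 0.5·2)/8 × 100 = 87.5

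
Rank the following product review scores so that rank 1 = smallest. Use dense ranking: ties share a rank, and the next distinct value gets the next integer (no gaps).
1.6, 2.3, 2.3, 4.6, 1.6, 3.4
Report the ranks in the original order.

Sorted (ascending): 1.6, 1.6, 2.3, 2.3, 3.4, 4.6
The 2 values of 1.6 share dense rank 1.
The 2 values of 2.3 share dense rank 2.
Remaining distinct values take the next consecutive integers.

1, 2, 2, 4, 1, 3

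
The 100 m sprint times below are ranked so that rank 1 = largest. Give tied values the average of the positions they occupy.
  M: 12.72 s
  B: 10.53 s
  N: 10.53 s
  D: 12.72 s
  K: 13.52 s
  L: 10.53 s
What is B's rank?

5

Sorted (descending): 13.52, 12.72, 12.72, 10.53, 10.53, 10.53
The 2 values of 12.72 occupy positions 2–3 → average rank (2+3)/2 = 2.5.
The 3 values of 10.53 occupy positions 4–6 → average rank 5.
B has value 10.53 s → rank 5.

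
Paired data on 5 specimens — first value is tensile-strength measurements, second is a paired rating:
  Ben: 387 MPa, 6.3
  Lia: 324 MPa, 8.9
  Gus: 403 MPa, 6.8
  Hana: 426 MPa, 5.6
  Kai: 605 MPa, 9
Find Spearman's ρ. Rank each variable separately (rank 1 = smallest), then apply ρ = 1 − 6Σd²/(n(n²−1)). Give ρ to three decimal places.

Ranks of variable 1: 2, 1, 3, 4, 5
Ranks of variable 2: 2, 4, 3, 1, 5
d = r₁ − r₂: 0, -3, 0, 3, 0
d²: 0, 9, 0, 9, 0; Σd² = 18
ρ = 1 − 6·18/(5·24) = 1 − 108/120 = 0.100

0.100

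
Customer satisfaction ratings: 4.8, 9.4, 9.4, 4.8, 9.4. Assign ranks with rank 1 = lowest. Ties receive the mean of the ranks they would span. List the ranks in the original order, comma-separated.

Sorted (ascending): 4.8, 4.8, 9.4, 9.4, 9.4
The 2 values of 4.8 occupy positions 1–2 → average rank (1+2)/2 = 1.5.
The 3 values of 9.4 occupy positions 3–5 → average rank 4.

1.5, 4, 4, 1.5, 4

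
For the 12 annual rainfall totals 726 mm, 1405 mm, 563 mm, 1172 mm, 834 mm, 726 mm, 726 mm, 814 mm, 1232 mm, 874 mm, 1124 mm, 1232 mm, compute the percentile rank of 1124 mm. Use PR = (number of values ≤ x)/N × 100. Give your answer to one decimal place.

66.7

N = 12.
Strictly below 1124: 7. Equal to 1124: 1.
PR = 8/12 × 100 = 66.7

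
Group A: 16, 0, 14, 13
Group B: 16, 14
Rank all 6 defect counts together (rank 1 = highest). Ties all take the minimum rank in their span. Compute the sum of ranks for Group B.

Sorted (descending): 16, 16, 14, 14, 13, 0
The 2 values of 16 occupy positions 1–2 → each gets rank 1.
The 2 values of 14 occupy positions 3–4 → each gets rank 3.
Group B values → pooled ranks: 16→1, 14→3
Rank sum = 1 + 3 = 4

4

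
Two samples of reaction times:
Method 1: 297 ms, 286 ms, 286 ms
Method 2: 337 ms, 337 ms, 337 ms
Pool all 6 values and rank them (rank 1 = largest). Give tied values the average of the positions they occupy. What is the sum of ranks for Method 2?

Sorted (descending): 337, 337, 337, 297, 286, 286
The 3 values of 337 occupy positions 1–3 → average rank 2.
The 2 values of 286 occupy positions 5–6 → average rank (5+6)/2 = 5.5.
Method 2 values → pooled ranks: 337→2, 337→2, 337→2
Rank sum = 2 + 2 + 2 = 6

6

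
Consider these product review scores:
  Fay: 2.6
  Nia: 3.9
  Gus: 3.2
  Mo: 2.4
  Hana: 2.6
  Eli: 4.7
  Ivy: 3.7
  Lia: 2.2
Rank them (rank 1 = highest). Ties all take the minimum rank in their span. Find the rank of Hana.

Sorted (descending): 4.7, 3.9, 3.7, 3.2, 2.6, 2.6, 2.4, 2.2
The 2 values of 2.6 occupy positions 5–6 → each gets rank 5.
Hana has value 2.6 → rank 5.

5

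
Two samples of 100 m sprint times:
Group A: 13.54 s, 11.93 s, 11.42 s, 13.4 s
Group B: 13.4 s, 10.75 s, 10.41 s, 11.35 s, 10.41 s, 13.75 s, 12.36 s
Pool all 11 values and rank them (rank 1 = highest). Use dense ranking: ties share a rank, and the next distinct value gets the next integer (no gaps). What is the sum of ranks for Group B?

Sorted (descending): 13.75, 13.54, 13.4, 13.4, 12.36, 11.93, 11.42, 11.35, 10.75, 10.41, 10.41
The 2 values of 13.4 share dense rank 3.
The 2 values of 10.41 share dense rank 9.
Remaining distinct values take the next consecutive integers.
Group B values → pooled ranks: 13.4→3, 10.75→8, 10.41→9, 11.35→7, 10.41→9, 13.75→1, 12.36→4
Rank sum = 3 + 8 + 9 + 7 + 9 + 1 + 4 = 41

41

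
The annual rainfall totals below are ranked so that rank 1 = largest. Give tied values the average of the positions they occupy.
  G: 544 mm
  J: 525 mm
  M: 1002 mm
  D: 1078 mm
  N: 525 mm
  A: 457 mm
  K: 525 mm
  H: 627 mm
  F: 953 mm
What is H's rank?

4

Sorted (descending): 1078, 1002, 953, 627, 544, 525, 525, 525, 457
The 3 values of 525 occupy positions 6–8 → average rank 7.
H has value 627 mm → rank 4.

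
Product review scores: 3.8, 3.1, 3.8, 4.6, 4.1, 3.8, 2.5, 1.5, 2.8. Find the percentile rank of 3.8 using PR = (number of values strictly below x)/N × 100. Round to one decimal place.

N = 9.
Strictly below 3.8: 4. Equal to 3.8: 3.
PR = 4/9 × 100 = 44.4

44.4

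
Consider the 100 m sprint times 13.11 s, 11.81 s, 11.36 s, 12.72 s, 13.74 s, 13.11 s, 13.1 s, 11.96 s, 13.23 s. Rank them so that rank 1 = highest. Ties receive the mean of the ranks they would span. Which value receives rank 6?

Sorted (descending): 13.74, 13.23, 13.11, 13.11, 13.1, 12.72, 11.96, 11.81, 11.36
The 2 values of 13.11 occupy positions 3–4 → average rank (3+4)/2 = 3.5.
Rank 6 → value 12.72.

12.72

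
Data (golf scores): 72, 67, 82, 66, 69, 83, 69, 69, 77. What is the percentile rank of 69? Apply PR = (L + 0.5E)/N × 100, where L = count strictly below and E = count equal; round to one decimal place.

N = 9.
Strictly below 69: 2. Equal to 69: 3.
PR = (2 + 0.5·3)/9 × 100 = 38.9

38.9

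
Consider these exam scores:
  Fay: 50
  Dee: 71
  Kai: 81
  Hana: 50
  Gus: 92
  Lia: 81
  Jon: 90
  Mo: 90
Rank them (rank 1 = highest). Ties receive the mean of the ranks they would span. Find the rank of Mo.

Sorted (descending): 92, 90, 90, 81, 81, 71, 50, 50
The 2 values of 90 occupy positions 2–3 → average rank (2+3)/2 = 2.5.
The 2 values of 81 occupy positions 4–5 → average rank (4+5)/2 = 4.5.
The 2 values of 50 occupy positions 7–8 → average rank (7+8)/2 = 7.5.
Mo has value 90 → rank 2.5.

2.5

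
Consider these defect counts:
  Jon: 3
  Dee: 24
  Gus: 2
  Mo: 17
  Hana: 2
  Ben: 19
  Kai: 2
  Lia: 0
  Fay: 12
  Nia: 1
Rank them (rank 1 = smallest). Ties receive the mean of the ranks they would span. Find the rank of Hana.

Sorted (ascending): 0, 1, 2, 2, 2, 3, 12, 17, 19, 24
The 3 values of 2 occupy positions 3–5 → average rank 4.
Hana has value 2 → rank 4.

4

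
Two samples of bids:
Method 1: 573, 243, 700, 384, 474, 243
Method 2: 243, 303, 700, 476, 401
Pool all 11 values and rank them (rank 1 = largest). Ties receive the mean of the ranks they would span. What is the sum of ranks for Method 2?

Sorted (descending): 700, 700, 573, 476, 474, 401, 384, 303, 243, 243, 243
The 2 values of 700 occupy positions 1–2 → average rank (1+2)/2 = 1.5.
The 3 values of 243 occupy positions 9–11 → average rank 10.
Method 2 values → pooled ranks: 243→10, 303→8, 700→1.5, 476→4, 401→6
Rank sum = 10 + 8 + 1.5 + 4 + 6 = 29.5

29.5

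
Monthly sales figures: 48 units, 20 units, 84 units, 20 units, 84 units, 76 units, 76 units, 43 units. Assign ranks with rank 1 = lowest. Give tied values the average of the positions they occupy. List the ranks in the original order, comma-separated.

Sorted (ascending): 20, 20, 43, 48, 76, 76, 84, 84
The 2 values of 20 occupy positions 1–2 → average rank (1+2)/2 = 1.5.
The 2 values of 76 occupy positions 5–6 → average rank (5+6)/2 = 5.5.
The 2 values of 84 occupy positions 7–8 → average rank (7+8)/2 = 7.5.

4, 1.5, 7.5, 1.5, 7.5, 5.5, 5.5, 3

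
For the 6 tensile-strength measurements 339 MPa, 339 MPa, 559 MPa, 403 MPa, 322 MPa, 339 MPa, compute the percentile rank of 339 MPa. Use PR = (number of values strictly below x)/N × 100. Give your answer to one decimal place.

N = 6.
Strictly below 339: 1. Equal to 339: 3.
PR = 1/6 × 100 = 16.7

16.7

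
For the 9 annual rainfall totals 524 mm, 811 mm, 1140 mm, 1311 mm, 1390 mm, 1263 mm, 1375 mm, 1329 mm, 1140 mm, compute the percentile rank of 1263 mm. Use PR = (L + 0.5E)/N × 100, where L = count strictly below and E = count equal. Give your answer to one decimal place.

N = 9.
Strictly below 1263: 4. Equal to 1263: 1.
PR = (4 + 0.5·1)/9 × 100 = 50.0

50.0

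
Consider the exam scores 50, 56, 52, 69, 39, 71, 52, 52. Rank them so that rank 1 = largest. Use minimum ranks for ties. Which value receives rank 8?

39

Sorted (descending): 71, 69, 56, 52, 52, 52, 50, 39
The 3 values of 52 occupy positions 4–6 → each gets rank 4.
Rank 8 → value 39.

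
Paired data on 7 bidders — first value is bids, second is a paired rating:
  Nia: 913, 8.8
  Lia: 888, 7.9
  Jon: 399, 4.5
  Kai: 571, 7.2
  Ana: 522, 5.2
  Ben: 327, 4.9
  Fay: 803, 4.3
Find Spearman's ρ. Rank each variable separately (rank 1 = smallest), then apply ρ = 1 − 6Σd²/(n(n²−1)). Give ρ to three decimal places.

0.607

Ranks of variable 1: 7, 6, 2, 4, 3, 1, 5
Ranks of variable 2: 7, 6, 2, 5, 4, 3, 1
d = r₁ − r₂: 0, 0, 0, -1, -1, -2, 4
d²: 0, 0, 0, 1, 1, 4, 16; Σd² = 22
ρ = 1 − 6·22/(7·48) = 1 − 132/336 = 0.607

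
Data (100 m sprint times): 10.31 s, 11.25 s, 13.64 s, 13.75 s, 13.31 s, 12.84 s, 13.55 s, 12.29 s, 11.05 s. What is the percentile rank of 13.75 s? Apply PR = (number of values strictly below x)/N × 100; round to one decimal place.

N = 9.
Strictly below 13.75: 8. Equal to 13.75: 1.
PR = 8/9 × 100 = 88.9

88.9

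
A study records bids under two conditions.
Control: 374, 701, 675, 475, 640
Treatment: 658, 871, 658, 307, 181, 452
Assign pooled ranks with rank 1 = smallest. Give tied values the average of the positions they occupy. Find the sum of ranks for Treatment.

Sorted (ascending): 181, 307, 374, 452, 475, 640, 658, 658, 675, 701, 871
The 2 values of 658 occupy positions 7–8 → average rank (7+8)/2 = 7.5.
Treatment values → pooled ranks: 658→7.5, 871→11, 658→7.5, 307→2, 181→1, 452→4
Rank sum = 7.5 + 11 + 7.5 + 2 + 1 + 4 = 33

33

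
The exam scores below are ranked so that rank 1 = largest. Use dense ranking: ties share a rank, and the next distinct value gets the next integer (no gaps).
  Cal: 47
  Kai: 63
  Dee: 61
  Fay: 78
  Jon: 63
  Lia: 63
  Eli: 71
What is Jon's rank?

3

Sorted (descending): 78, 71, 63, 63, 63, 61, 47
The 3 values of 63 share dense rank 3.
Remaining distinct values take the next consecutive integers.
Jon has value 63 → rank 3.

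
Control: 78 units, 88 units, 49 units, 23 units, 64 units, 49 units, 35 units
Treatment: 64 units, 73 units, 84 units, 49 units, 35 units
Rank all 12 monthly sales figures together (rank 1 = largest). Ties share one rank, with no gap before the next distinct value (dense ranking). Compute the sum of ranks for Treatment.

24

Sorted (descending): 88, 84, 78, 73, 64, 64, 49, 49, 49, 35, 35, 23
The 2 values of 64 share dense rank 5.
The 3 values of 49 share dense rank 6.
The 2 values of 35 share dense rank 7.
Remaining distinct values take the next consecutive integers.
Treatment values → pooled ranks: 64→5, 73→4, 84→2, 49→6, 35→7
Rank sum = 5 + 4 + 2 + 6 + 7 = 24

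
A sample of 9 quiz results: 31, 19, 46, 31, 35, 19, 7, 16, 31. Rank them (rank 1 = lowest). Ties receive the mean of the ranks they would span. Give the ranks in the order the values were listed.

Sorted (ascending): 7, 16, 19, 19, 31, 31, 31, 35, 46
The 2 values of 19 occupy positions 3–4 → average rank (3+4)/2 = 3.5.
The 3 values of 31 occupy positions 5–7 → average rank 6.

6, 3.5, 9, 6, 8, 3.5, 1, 2, 6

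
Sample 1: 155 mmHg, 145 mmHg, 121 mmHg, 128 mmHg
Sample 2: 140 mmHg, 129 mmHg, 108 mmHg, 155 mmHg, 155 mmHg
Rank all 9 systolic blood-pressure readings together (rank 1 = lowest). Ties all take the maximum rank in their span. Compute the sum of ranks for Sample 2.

28

Sorted (ascending): 108, 121, 128, 129, 140, 145, 155, 155, 155
The 3 values of 155 occupy positions 7–9 → each gets rank 9.
Sample 2 values → pooled ranks: 140→5, 129→4, 108→1, 155→9, 155→9
Rank sum = 5 + 4 + 1 + 9 + 9 = 28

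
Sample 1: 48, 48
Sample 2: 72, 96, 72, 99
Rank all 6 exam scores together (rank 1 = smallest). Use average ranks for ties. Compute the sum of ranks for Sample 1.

Sorted (ascending): 48, 48, 72, 72, 96, 99
The 2 values of 48 occupy positions 1–2 → average rank (1+2)/2 = 1.5.
The 2 values of 72 occupy positions 3–4 → average rank (3+4)/2 = 3.5.
Sample 1 values → pooled ranks: 48→1.5, 48→1.5
Rank sum = 1.5 + 1.5 = 3

3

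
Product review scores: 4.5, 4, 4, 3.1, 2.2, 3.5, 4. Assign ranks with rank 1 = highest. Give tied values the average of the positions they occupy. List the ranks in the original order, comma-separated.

Sorted (descending): 4.5, 4, 4, 4, 3.5, 3.1, 2.2
The 3 values of 4 occupy positions 2–4 → average rank 3.

1, 3, 3, 6, 7, 5, 3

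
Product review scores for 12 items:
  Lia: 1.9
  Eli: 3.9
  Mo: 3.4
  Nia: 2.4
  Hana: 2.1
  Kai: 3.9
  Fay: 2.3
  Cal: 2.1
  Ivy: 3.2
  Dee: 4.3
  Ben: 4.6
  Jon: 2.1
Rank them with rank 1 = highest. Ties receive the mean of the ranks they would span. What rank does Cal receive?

Sorted (descending): 4.6, 4.3, 3.9, 3.9, 3.4, 3.2, 2.4, 2.3, 2.1, 2.1, 2.1, 1.9
The 2 values of 3.9 occupy positions 3–4 → average rank (3+4)/2 = 3.5.
The 3 values of 2.1 occupy positions 9–11 → average rank 10.
Cal has value 2.1 → rank 10.

10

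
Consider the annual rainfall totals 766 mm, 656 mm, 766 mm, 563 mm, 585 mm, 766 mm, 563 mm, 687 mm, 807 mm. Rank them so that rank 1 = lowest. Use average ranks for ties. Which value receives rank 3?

Sorted (ascending): 563, 563, 585, 656, 687, 766, 766, 766, 807
The 2 values of 563 occupy positions 1–2 → average rank (1+2)/2 = 1.5.
The 3 values of 766 occupy positions 6–8 → average rank 7.
Rank 3 → value 585.

585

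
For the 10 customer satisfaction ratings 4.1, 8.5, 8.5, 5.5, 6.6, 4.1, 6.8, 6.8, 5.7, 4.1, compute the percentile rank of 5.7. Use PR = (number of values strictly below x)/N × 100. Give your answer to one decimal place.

N = 10.
Strictly below 5.7: 4. Equal to 5.7: 1.
PR = 4/10 × 100 = 40.0

40.0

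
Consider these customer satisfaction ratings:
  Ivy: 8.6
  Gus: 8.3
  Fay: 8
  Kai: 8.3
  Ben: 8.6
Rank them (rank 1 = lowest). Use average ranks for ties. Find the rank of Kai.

Sorted (ascending): 8, 8.3, 8.3, 8.6, 8.6
The 2 values of 8.3 occupy positions 2–3 → average rank (2+3)/2 = 2.5.
The 2 values of 8.6 occupy positions 4–5 → average rank (4+5)/2 = 4.5.
Kai has value 8.3 → rank 2.5.

2.5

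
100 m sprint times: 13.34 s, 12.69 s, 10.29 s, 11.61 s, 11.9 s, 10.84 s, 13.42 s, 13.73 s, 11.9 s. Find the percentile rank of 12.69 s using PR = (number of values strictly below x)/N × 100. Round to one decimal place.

55.6

N = 9.
Strictly below 12.69: 5. Equal to 12.69: 1.
PR = 5/9 × 100 = 55.6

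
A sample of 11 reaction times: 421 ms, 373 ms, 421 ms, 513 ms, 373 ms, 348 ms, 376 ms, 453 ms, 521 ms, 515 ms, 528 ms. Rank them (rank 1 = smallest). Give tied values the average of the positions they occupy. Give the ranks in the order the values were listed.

5.5, 2.5, 5.5, 8, 2.5, 1, 4, 7, 10, 9, 11

Sorted (ascending): 348, 373, 373, 376, 421, 421, 453, 513, 515, 521, 528
The 2 values of 373 occupy positions 2–3 → average rank (2+3)/2 = 2.5.
The 2 values of 421 occupy positions 5–6 → average rank (5+6)/2 = 5.5.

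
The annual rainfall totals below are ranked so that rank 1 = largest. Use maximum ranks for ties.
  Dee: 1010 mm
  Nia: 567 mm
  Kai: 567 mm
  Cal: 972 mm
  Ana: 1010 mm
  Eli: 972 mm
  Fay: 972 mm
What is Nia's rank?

Sorted (descending): 1010, 1010, 972, 972, 972, 567, 567
The 2 values of 1010 occupy positions 1–2 → each gets rank 2.
The 3 values of 972 occupy positions 3–5 → each gets rank 5.
The 2 values of 567 occupy positions 6–7 → each gets rank 7.
Nia has value 567 mm → rank 7.

7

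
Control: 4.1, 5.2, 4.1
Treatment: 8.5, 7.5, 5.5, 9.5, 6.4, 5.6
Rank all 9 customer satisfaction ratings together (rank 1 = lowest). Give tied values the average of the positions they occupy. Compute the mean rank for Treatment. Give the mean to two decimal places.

Sorted (ascending): 4.1, 4.1, 5.2, 5.5, 5.6, 6.4, 7.5, 8.5, 9.5
The 2 values of 4.1 occupy positions 1–2 → average rank (1+2)/2 = 1.5.
Treatment values → pooled ranks: 8.5→8, 7.5→7, 5.5→4, 9.5→9, 6.4→6, 5.6→5
Mean rank = (8 + 7 + 4 + 9 + 6 + 5) / 6 = 6.50

6.50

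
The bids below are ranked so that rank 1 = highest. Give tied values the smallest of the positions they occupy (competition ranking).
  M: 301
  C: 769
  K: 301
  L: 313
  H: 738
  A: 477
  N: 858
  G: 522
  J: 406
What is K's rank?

8

Sorted (descending): 858, 769, 738, 522, 477, 406, 313, 301, 301
The 2 values of 301 occupy positions 8–9 → each gets rank 8.
K has value 301 → rank 8.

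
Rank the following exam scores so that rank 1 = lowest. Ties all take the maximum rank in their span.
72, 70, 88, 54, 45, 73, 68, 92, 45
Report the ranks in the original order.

Sorted (ascending): 45, 45, 54, 68, 70, 72, 73, 88, 92
The 2 values of 45 occupy positions 1–2 → each gets rank 2.

6, 5, 8, 3, 2, 7, 4, 9, 2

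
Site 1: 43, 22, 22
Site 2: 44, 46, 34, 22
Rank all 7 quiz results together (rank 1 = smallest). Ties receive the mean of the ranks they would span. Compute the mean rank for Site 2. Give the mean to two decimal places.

Sorted (ascending): 22, 22, 22, 34, 43, 44, 46
The 3 values of 22 occupy positions 1–3 → average rank 2.
Site 2 values → pooled ranks: 44→6, 46→7, 34→4, 22→2
Mean rank = (6 + 7 + 4 + 2) / 4 = 4.75

4.75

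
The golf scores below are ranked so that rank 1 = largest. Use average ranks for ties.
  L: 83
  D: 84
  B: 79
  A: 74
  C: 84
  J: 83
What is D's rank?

Sorted (descending): 84, 84, 83, 83, 79, 74
The 2 values of 84 occupy positions 1–2 → average rank (1+2)/2 = 1.5.
The 2 values of 83 occupy positions 3–4 → average rank (3+4)/2 = 3.5.
D has value 84 → rank 1.5.

1.5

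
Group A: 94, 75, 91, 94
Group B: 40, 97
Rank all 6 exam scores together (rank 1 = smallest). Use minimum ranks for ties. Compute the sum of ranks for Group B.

Sorted (ascending): 40, 75, 91, 94, 94, 97
The 2 values of 94 occupy positions 4–5 → each gets rank 4.
Group B values → pooled ranks: 40→1, 97→6
Rank sum = 1 + 6 = 7

7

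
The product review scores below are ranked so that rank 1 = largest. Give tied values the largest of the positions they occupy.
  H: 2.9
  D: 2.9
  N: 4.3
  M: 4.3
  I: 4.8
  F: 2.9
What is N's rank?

Sorted (descending): 4.8, 4.3, 4.3, 2.9, 2.9, 2.9
The 2 values of 4.3 occupy positions 2–3 → each gets rank 3.
The 3 values of 2.9 occupy positions 4–6 → each gets rank 6.
N has value 4.3 → rank 3.

3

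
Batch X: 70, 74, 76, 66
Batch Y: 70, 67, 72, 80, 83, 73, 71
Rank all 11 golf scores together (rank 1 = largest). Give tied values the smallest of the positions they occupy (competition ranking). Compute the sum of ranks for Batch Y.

Sorted (descending): 83, 80, 76, 74, 73, 72, 71, 70, 70, 67, 66
The 2 values of 70 occupy positions 8–9 → each gets rank 8.
Batch Y values → pooled ranks: 70→8, 67→10, 72→6, 80→2, 83→1, 73→5, 71→7
Rank sum = 8 + 10 + 6 + 2 + 1 + 5 + 7 = 39

39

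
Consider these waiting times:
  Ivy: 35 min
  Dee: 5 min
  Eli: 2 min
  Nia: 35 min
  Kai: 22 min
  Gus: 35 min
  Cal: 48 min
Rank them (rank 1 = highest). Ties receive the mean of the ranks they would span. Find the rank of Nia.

3

Sorted (descending): 48, 35, 35, 35, 22, 5, 2
The 3 values of 35 occupy positions 2–4 → average rank 3.
Nia has value 35 min → rank 3.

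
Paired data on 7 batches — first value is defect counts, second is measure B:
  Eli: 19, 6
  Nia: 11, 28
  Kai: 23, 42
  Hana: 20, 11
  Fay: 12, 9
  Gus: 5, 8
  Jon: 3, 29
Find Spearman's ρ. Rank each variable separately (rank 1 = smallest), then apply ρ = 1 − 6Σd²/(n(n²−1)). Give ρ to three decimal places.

Ranks of variable 1: 5, 3, 7, 6, 4, 2, 1
Ranks of variable 2: 1, 5, 7, 4, 3, 2, 6
d = r₁ − r₂: 4, -2, 0, 2, 1, 0, -5
d²: 16, 4, 0, 4, 1, 0, 25; Σd² = 50
ρ = 1 − 6·50/(7·48) = 1 − 300/336 = 0.107

0.107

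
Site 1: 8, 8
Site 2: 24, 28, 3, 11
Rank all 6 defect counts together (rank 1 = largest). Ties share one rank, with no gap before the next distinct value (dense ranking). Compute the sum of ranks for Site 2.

11

Sorted (descending): 28, 24, 11, 8, 8, 3
The 2 values of 8 share dense rank 4.
Remaining distinct values take the next consecutive integers.
Site 2 values → pooled ranks: 24→2, 28→1, 3→5, 11→3
Rank sum = 2 + 1 + 5 + 3 = 11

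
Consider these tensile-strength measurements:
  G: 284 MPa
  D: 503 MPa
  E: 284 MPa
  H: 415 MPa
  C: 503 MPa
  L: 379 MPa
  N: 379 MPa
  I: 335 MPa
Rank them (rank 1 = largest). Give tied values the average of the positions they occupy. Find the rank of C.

1.5

Sorted (descending): 503, 503, 415, 379, 379, 335, 284, 284
The 2 values of 503 occupy positions 1–2 → average rank (1+2)/2 = 1.5.
The 2 values of 379 occupy positions 4–5 → average rank (4+5)/2 = 4.5.
The 2 values of 284 occupy positions 7–8 → average rank (7+8)/2 = 7.5.
C has value 503 MPa → rank 1.5.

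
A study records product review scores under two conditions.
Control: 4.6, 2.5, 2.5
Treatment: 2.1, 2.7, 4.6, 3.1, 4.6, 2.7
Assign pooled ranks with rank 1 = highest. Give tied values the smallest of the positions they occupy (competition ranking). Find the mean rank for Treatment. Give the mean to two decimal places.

4.17

Sorted (descending): 4.6, 4.6, 4.6, 3.1, 2.7, 2.7, 2.5, 2.5, 2.1
The 3 values of 4.6 occupy positions 1–3 → each gets rank 1.
The 2 values of 2.7 occupy positions 5–6 → each gets rank 5.
The 2 values of 2.5 occupy positions 7–8 → each gets rank 7.
Treatment values → pooled ranks: 2.1→9, 2.7→5, 4.6→1, 3.1→4, 4.6→1, 2.7→5
Mean rank = (9 + 5 + 1 + 4 + 1 + 5) / 6 = 4.17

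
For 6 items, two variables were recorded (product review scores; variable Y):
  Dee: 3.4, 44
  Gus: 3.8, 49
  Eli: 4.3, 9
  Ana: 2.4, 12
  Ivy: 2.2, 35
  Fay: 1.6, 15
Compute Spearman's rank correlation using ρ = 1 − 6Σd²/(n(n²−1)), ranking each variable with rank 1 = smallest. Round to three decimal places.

-0.029

Ranks of variable 1: 4, 5, 6, 3, 2, 1
Ranks of variable 2: 5, 6, 1, 2, 4, 3
d = r₁ − r₂: -1, -1, 5, 1, -2, -2
d²: 1, 1, 25, 1, 4, 4; Σd² = 36
ρ = 1 − 6·36/(6·35) = 1 − 216/210 = -0.029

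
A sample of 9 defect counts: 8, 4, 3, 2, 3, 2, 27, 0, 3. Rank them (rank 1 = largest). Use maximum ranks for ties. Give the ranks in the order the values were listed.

2, 3, 6, 8, 6, 8, 1, 9, 6

Sorted (descending): 27, 8, 4, 3, 3, 3, 2, 2, 0
The 3 values of 3 occupy positions 4–6 → each gets rank 6.
The 2 values of 2 occupy positions 7–8 → each gets rank 8.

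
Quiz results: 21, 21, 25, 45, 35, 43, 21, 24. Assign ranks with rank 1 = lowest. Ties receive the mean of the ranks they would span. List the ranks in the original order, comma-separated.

Sorted (ascending): 21, 21, 21, 24, 25, 35, 43, 45
The 3 values of 21 occupy positions 1–3 → average rank 2.

2, 2, 5, 8, 6, 7, 2, 4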